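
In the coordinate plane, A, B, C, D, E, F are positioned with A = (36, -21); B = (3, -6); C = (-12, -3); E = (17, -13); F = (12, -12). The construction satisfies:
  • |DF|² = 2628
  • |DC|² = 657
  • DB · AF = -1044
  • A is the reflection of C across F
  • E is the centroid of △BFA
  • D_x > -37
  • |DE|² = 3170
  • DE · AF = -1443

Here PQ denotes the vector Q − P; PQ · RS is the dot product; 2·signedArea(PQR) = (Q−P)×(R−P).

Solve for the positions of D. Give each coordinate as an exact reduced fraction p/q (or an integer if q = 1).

D = (-36, 6)

1. D_x = -36  [line 24·x + -9·y + 918 = 0 ∩ |DC|² = 657]
2. D_y = 6  [line 24·x + -9·y + 918 = 0 ∩ |DC|² = 657]
   → D = (-36, 6)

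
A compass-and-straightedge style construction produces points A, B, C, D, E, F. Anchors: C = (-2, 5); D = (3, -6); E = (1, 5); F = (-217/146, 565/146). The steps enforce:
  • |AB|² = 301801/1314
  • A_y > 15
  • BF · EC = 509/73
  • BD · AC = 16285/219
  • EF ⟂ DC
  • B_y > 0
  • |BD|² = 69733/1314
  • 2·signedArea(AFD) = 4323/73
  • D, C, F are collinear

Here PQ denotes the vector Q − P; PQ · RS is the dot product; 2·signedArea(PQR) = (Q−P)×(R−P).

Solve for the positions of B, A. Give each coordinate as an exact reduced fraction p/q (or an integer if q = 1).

A = (-1, 16)
B = (367/438, 419/438)

1. B_x = 367/438  [BF · EC = 509/73]
2. B_y = 419/438  [|BD|² = 69733/1314]
   → B = (367/438, 419/438)
3. A_x = -1  [2·signedArea(AFD) = 4323/73 ∩ BD · AC = 16285/219]
4. A_y = 16  [2·signedArea(AFD) = 4323/73 ∩ BD · AC = 16285/219]
   → A = (-1, 16)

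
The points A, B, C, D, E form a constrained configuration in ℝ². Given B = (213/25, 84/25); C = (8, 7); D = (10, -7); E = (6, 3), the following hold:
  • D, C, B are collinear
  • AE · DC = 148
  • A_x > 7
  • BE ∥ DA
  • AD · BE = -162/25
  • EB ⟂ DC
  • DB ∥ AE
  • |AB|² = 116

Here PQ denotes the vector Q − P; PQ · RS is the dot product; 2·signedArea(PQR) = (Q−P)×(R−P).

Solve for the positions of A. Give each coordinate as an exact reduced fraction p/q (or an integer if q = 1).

1. A_x = 187/25  [DB ∥ AE ∩ BE ∥ DA]
2. A_y = -184/25  [DB ∥ AE ∩ BE ∥ DA]
   → A = (187/25, -184/25)

A = (187/25, -184/25)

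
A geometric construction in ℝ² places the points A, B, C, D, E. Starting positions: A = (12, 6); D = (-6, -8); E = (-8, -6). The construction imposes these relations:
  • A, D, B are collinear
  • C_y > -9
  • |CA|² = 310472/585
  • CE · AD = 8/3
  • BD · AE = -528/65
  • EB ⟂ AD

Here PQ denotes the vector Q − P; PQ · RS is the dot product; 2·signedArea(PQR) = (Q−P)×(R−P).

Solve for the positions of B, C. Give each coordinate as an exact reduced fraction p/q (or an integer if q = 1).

B = (-408/65, -534/65)
C = (-402/65, -1588/195)

1. B_x = -408/65  [A, D, B are collinear ∩ EB ⟂ AD]
2. B_y = -534/65  [A, D, B are collinear ∩ EB ⟂ AD]
   → B = (-408/65, -534/65)
3. C_x = -402/65  [line 18·x + 14·y + 676/3 = 0 ∩ |CA|² = 310472/585]
4. C_y = -1588/195  [line 18·x + 14·y + 676/3 = 0 ∩ |CA|² = 310472/585]
   → C = (-402/65, -1588/195)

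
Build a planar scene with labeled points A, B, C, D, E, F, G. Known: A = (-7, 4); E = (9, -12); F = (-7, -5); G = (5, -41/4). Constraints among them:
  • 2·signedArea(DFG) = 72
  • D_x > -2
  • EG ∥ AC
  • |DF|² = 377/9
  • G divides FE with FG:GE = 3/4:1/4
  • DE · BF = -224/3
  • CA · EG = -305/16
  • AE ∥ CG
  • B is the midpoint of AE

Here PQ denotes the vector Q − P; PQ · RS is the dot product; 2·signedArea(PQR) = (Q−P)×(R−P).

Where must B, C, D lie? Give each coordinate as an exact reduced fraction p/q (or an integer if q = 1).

1. B_x = 1  [B is the midpoint of AE]
2. B_y = -4  [B is the midpoint of AE]
   → B = (1, -4)
3. C_x = -11  [AE ∥ CG ∩ EG ∥ AC]
4. C_y = 23/4  [AE ∥ CG ∩ EG ∥ AC]
   → C = (-11, 23/4)
5. D_x = -5/3  [2·signedArea(DFG) = 72 ∩ DE · BF = -224/3]
6. D_y = -4/3  [2·signedArea(DFG) = 72 ∩ DE · BF = -224/3]
   → D = (-5/3, -4/3)

B = (1, -4)
C = (-11, 23/4)
D = (-5/3, -4/3)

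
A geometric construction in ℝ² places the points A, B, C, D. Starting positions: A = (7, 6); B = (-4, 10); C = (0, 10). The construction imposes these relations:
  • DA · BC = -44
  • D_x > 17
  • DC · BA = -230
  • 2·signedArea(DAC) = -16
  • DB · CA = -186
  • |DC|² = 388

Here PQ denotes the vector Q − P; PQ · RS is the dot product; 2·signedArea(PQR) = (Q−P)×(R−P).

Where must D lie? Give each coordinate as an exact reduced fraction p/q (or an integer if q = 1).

D = (18, 2)

1. D_x = 18  [DB · CA = -186 ∩ DC · BA = -230]
2. D_y = 2  [DB · CA = -186 ∩ DC · BA = -230]
   → D = (18, 2)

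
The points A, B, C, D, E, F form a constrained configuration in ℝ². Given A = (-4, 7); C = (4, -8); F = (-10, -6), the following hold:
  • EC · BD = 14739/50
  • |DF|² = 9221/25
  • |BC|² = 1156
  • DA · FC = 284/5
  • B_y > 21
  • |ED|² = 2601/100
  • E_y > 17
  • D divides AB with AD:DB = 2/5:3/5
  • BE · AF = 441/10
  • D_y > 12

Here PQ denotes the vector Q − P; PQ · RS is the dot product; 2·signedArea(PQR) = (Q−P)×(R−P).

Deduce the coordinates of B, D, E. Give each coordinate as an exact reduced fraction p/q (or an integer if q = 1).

1. D_x = -36/5  [line -14·x + 2·y + -634/5 = 0 ∩ |DF|² = 9221/25]
2. D_y = 13  [line -14·x + 2·y + -634/5 = 0 ∩ |DF|² = 9221/25]
   → D = (-36/5, 13)
3. B_x = -12  [D divides AB with AD:DB = 2/5:3/5]
4. B_y = 22  [D divides AB with AD:DB = 2/5:3/5]
   → B = (-12, 22)
5. E_x = -48/5  [BE · AF = 441/10 ∩ EC · BD = 14739/50]
6. E_y = 35/2  [BE · AF = 441/10 ∩ EC · BD = 14739/50]
   → E = (-48/5, 35/2)

B = (-12, 22)
D = (-36/5, 13)
E = (-48/5, 35/2)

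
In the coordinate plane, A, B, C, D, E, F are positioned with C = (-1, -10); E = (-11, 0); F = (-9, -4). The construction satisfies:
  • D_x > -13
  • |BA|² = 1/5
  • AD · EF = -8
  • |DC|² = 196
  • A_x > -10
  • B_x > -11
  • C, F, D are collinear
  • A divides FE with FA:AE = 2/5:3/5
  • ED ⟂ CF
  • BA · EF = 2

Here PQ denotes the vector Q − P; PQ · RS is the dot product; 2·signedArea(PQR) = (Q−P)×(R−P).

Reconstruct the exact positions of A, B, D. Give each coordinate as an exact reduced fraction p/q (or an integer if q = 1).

1. A_x = -49/5  [A divides FE with FA:AE = 2/5:3/5]
2. A_y = -12/5  [A divides FE with FA:AE = 2/5:3/5]
   → A = (-49/5, -12/5)
3. B_x = -10  [line -2·x + 4·y + -12 = 0 ∩ |BA|² = 1/5]
4. B_y = -2  [line -2·x + 4·y + -12 = 0 ∩ |BA|² = 1/5]
   → B = (-10, -2)
5. D_x = -61/5  [C, F, D are collinear ∩ ED ⟂ CF]
6. D_y = -8/5  [C, F, D are collinear ∩ ED ⟂ CF]
   → D = (-61/5, -8/5)

A = (-49/5, -12/5)
B = (-10, -2)
D = (-61/5, -8/5)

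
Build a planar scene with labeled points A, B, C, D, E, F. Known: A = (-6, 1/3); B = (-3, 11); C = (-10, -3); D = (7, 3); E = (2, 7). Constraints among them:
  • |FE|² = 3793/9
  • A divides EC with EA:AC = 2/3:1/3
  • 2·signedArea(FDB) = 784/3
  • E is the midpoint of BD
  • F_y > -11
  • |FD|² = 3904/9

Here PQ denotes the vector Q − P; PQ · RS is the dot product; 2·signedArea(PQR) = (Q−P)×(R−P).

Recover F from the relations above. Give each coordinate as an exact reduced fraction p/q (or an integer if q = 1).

1. F_x = -9  [line -8·x + -10·y + -526/3 = 0 ∩ |FD|² = 3904/9]
2. F_y = -31/3  [line -8·x + -10·y + -526/3 = 0 ∩ |FD|² = 3904/9]
   → F = (-9, -31/3)

F = (-9, -31/3)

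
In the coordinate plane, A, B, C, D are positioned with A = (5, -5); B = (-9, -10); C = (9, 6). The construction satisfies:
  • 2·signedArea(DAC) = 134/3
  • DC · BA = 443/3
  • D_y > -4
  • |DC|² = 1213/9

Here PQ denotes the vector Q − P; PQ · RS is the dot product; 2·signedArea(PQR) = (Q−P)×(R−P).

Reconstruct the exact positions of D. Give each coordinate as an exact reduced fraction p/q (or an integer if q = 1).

D = (5/3, -3)

1. D_x = 5/3  [DC · BA = 443/3 ∩ 2·signedArea(DAC) = 134/3]
2. D_y = -3  [DC · BA = 443/3 ∩ 2·signedArea(DAC) = 134/3]
   → D = (5/3, -3)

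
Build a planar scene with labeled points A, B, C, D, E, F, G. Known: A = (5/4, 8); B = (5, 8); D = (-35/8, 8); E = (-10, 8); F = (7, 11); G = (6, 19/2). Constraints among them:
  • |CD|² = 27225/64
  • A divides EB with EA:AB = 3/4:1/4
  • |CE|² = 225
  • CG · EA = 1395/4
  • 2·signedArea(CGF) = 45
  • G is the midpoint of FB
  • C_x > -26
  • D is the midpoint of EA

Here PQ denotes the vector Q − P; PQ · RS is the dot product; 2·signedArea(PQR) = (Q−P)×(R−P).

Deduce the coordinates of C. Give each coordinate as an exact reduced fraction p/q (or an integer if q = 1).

C = (-25, 8)

1. C_x = -25  [CG · EA = 1395/4 ∩ 2·signedArea(CGF) = 45]
2. C_y = 8  [CG · EA = 1395/4 ∩ 2·signedArea(CGF) = 45]
   → C = (-25, 8)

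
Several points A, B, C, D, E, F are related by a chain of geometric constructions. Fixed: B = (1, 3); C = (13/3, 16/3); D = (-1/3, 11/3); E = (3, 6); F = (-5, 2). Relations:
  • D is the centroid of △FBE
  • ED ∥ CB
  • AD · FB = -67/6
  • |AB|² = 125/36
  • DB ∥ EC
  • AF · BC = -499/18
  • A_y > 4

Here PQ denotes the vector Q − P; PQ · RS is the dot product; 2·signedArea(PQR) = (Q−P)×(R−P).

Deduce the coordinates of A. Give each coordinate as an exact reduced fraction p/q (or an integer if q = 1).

1. A_x = 4/3  [AF · BC = -499/18 ∩ AD · FB = -67/6]
2. A_y = 29/6  [AF · BC = -499/18 ∩ AD · FB = -67/6]
   → A = (4/3, 29/6)

A = (4/3, 29/6)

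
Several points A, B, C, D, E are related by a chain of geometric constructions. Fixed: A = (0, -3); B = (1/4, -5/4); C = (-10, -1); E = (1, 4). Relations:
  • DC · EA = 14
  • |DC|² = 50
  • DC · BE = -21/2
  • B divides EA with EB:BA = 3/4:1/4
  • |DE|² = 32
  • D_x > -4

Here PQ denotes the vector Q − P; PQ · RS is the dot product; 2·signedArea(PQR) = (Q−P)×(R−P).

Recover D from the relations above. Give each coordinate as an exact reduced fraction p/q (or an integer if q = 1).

1. D_x = -3  [line -3/4·x + -21/4·y + -9/4 = 0 ∩ |DC|² = 50]
2. D_y = 0  [line -3/4·x + -21/4·y + -9/4 = 0 ∩ |DC|² = 50]
   → D = (-3, 0)

D = (-3, 0)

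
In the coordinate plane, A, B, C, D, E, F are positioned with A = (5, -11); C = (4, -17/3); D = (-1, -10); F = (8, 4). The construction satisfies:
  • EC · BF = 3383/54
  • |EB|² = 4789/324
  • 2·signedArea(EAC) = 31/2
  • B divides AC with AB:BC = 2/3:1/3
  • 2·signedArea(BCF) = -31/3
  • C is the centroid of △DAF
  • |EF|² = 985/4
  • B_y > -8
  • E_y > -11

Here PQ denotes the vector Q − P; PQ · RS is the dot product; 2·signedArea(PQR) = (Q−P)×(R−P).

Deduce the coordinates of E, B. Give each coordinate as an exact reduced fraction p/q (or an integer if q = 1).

1. B_x = 13/3  [B divides AC with AB:BC = 2/3:1/3]
2. B_y = -67/9  [B divides AC with AB:BC = 2/3:1/3]
   → B = (13/3, -67/9)
3. E_x = 2  [2·signedArea(EAC) = 31/2 ∩ EC · BF = 3383/54]
4. E_y = -21/2  [2·signedArea(EAC) = 31/2 ∩ EC · BF = 3383/54]
   → E = (2, -21/2)

B = (13/3, -67/9)
E = (2, -21/2)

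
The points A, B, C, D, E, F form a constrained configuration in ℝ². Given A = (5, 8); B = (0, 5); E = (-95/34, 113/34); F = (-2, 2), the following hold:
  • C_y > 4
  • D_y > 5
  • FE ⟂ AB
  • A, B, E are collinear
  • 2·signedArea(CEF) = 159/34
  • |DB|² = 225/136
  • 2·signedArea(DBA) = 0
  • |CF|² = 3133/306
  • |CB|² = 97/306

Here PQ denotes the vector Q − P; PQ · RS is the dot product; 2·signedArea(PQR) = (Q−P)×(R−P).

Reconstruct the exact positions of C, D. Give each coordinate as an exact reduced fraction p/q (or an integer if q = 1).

1. C_x = 7/102  [line 45/34·x + 27/34·y + -123/34 = 0 ∩ |CF|² = 3133/306]
2. C_y = 151/34  [line 45/34·x + 27/34·y + -123/34 = 0 ∩ |CF|² = 3133/306]
   → C = (7/102, 151/34)
3. D_x = 75/68  [line -3·x + 5·y + -25 = 0 ∩ |DB|² = 225/136]
4. D_y = 385/68  [line -3·x + 5·y + -25 = 0 ∩ |DB|² = 225/136]
   → D = (75/68, 385/68)

C = (7/102, 151/34)
D = (75/68, 385/68)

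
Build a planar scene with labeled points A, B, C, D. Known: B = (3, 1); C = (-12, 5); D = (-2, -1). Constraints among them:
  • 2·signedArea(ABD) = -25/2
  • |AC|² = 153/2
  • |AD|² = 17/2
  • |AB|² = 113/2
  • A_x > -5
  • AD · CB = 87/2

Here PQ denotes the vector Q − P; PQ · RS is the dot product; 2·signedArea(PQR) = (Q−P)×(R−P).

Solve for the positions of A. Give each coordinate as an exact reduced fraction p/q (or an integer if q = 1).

1. A_x = -9/2  [AD · CB = 87/2 ∩ 2·signedArea(ABD) = -25/2]
2. A_y = 1/2  [AD · CB = 87/2 ∩ 2·signedArea(ABD) = -25/2]
   → A = (-9/2, 1/2)

A = (-9/2, 1/2)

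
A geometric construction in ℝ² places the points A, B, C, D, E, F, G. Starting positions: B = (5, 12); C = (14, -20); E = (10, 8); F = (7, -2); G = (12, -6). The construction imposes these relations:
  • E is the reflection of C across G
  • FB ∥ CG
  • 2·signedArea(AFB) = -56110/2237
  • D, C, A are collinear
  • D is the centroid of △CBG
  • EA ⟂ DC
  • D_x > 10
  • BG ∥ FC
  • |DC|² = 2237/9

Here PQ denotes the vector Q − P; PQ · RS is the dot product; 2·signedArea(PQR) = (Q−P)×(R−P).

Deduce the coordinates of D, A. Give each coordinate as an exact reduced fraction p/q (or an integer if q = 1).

A = (16666/2237, 16532/2237)
D = (31/3, -14/3)

1. D_x = 31/3  [D is the centroid of △CBG]
2. D_y = -14/3  [D is the centroid of △CBG]
   → D = (31/3, -14/3)
3. A_x = 16666/2237  [D, C, A are collinear ∩ EA ⟂ DC]
4. A_y = 16532/2237  [D, C, A are collinear ∩ EA ⟂ DC]
   → A = (16666/2237, 16532/2237)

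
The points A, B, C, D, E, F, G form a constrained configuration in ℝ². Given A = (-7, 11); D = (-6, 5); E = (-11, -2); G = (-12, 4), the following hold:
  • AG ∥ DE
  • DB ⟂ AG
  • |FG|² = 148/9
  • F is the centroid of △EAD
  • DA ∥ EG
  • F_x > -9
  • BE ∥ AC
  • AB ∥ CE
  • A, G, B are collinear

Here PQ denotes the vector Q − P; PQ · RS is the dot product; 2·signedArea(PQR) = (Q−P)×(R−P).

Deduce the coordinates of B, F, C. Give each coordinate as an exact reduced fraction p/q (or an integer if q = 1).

B = (-19/2, 15/2)
C = (-17/2, 3/2)
F = (-8, 14/3)

1. B_x = -19/2  [A, G, B are collinear ∩ DB ⟂ AG]
2. B_y = 15/2  [A, G, B are collinear ∩ DB ⟂ AG]
   → B = (-19/2, 15/2)
3. F_x = -8  [F is the centroid of △EAD]
4. F_y = 14/3  [F is the centroid of △EAD]
   → F = (-8, 14/3)
5. C_x = -17/2  [AB ∥ CE ∩ BE ∥ AC]
6. C_y = 3/2  [AB ∥ CE ∩ BE ∥ AC]
   → C = (-17/2, 3/2)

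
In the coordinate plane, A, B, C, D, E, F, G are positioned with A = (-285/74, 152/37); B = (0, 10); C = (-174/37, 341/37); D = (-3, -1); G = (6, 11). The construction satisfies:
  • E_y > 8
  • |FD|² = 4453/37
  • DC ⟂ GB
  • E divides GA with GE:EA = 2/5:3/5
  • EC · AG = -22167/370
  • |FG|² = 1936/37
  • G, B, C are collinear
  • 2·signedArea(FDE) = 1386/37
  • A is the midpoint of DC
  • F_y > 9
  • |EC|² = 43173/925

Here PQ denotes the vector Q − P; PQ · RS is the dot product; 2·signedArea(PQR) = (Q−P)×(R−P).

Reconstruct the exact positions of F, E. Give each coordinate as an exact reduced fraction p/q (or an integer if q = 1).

1. E_x = 381/185  [E divides GA with GE:EA = 2/5:3/5]
2. E_y = 305/37  [E divides GA with GE:EA = 2/5:3/5]
   → E = (381/185, 305/37)
3. F_x = -42/37  [line -342/37·x + 936/185·y + -11124/185 = 0 ∩ |FD|² = 4453/37]
4. F_y = 363/37  [line -342/37·x + 936/185·y + -11124/185 = 0 ∩ |FD|² = 4453/37]
   → F = (-42/37, 363/37)

E = (381/185, 305/37)
F = (-42/37, 363/37)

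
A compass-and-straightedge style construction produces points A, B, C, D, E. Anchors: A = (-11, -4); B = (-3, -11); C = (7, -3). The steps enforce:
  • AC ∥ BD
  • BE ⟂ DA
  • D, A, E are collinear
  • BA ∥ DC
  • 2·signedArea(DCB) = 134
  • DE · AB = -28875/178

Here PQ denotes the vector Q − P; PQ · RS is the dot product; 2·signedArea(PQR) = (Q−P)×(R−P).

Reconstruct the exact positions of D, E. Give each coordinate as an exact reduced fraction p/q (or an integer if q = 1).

1. D_x = 15  [BA ∥ DC ∩ AC ∥ BD]
2. D_y = -10  [BA ∥ DC ∩ AC ∥ BD]
   → D = (15, -10)
3. E_x = -333/178  [D, A, E are collinear ∩ BE ⟂ DA]
4. E_y = -1087/178  [D, A, E are collinear ∩ BE ⟂ DA]
   → E = (-333/178, -1087/178)

D = (15, -10)
E = (-333/178, -1087/178)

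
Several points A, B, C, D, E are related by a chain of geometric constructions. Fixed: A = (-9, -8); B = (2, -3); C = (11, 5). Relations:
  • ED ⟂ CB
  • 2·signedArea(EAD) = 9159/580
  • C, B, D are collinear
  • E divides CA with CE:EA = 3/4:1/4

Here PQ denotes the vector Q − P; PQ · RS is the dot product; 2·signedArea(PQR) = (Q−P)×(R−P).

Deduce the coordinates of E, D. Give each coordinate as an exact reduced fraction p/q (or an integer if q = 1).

D = (-322/145, -979/145)
E = (-4, -19/4)

1. E_x = -4  [E divides CA with CE:EA = 3/4:1/4]
2. E_y = -19/4  [E divides CA with CE:EA = 3/4:1/4]
   → E = (-4, -19/4)
3. D_x = -322/145  [C, B, D are collinear ∩ ED ⟂ CB]
4. D_y = -979/145  [C, B, D are collinear ∩ ED ⟂ CB]
   → D = (-322/145, -979/145)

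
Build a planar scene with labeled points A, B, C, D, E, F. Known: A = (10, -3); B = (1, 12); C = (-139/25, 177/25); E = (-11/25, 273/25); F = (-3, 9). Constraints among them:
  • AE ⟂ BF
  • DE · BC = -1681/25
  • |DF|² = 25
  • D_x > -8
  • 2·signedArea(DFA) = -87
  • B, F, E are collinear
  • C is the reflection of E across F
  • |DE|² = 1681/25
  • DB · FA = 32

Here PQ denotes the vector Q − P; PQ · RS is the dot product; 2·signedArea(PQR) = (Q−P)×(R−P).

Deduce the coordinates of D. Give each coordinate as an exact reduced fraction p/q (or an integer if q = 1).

1. D_x = -7  [2·signedArea(DFA) = -87 ∩ DB · FA = 32]
2. D_y = 6  [2·signedArea(DFA) = -87 ∩ DB · FA = 32]
   → D = (-7, 6)

D = (-7, 6)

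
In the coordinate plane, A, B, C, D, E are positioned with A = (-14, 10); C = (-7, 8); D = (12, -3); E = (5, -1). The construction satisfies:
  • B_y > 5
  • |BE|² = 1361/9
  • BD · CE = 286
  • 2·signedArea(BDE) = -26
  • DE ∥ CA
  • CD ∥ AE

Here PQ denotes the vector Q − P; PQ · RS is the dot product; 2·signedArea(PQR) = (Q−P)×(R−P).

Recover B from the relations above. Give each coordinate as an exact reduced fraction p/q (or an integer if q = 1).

B = (-16/3, 17/3)

1. B_x = -16/3  [2·signedArea(BDE) = -26 ∩ BD · CE = 286]
2. B_y = 17/3  [2·signedArea(BDE) = -26 ∩ BD · CE = 286]
   → B = (-16/3, 17/3)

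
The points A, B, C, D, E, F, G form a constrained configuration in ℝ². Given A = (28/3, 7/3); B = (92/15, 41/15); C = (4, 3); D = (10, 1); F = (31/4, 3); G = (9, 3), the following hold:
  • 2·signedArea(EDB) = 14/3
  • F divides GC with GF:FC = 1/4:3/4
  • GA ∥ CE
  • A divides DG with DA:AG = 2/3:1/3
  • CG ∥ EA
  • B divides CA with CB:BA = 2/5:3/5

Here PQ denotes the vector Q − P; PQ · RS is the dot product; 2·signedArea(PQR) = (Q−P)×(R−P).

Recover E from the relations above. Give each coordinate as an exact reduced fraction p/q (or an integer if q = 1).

E = (13/3, 7/3)

1. E_x = 13/3  [CG ∥ EA ∩ GA ∥ CE]
2. E_y = 7/3  [CG ∥ EA ∩ GA ∥ CE]
   → E = (13/3, 7/3)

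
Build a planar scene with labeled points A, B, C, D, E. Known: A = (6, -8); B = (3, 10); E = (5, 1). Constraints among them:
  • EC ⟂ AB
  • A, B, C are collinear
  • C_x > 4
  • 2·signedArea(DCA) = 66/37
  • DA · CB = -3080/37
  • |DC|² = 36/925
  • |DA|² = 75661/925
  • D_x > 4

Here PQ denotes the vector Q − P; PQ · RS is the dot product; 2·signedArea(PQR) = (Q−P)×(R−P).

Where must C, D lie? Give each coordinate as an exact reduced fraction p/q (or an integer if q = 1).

1. C_x = 167/37  [A, B, C are collinear ∩ EC ⟂ AB]
2. C_y = 34/37  [A, B, C are collinear ∩ EC ⟂ AB]
   → C = (167/37, 34/37)
3. D_x = 871/185  [DA · CB = -3080/37 ∩ 2·signedArea(DCA) = 66/37]
4. D_y = 176/185  [DA · CB = -3080/37 ∩ 2·signedArea(DCA) = 66/37]
   → D = (871/185, 176/185)

C = (167/37, 34/37)
D = (871/185, 176/185)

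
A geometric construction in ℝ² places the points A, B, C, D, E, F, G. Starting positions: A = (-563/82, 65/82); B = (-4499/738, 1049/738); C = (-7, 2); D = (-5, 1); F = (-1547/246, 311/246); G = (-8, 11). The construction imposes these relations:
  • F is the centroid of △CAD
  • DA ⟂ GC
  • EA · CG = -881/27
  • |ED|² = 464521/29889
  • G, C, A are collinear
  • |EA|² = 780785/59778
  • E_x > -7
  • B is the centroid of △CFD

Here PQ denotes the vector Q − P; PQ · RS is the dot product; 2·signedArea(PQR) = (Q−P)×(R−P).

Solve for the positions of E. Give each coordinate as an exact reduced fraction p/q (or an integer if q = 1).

1. E_x = -7735/1107  [line 1·x + -9·y + 1259/27 = 0 ∩ |EA|² = 780785/59778]
2. E_y = 4876/1107  [line 1·x + -9·y + 1259/27 = 0 ∩ |EA|² = 780785/59778]
   → E = (-7735/1107, 4876/1107)

E = (-7735/1107, 4876/1107)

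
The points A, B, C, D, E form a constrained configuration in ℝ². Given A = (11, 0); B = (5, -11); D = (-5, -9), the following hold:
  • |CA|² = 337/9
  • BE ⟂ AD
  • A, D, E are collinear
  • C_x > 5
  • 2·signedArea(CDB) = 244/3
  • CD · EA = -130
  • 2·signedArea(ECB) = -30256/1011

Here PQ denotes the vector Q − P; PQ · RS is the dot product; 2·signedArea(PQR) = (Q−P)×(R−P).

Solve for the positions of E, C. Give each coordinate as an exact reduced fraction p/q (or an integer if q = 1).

C = (17/3, -3)
E = (587/337, -1755/337)

1. E_x = 587/337  [A, D, E are collinear ∩ BE ⟂ AD]
2. E_y = -1755/337  [A, D, E are collinear ∩ BE ⟂ AD]
   → E = (587/337, -1755/337)
3. C_x = 17/3  [CD · EA = -130 ∩ 2·signedArea(CDB) = 244/3]
4. C_y = -3  [CD · EA = -130 ∩ 2·signedArea(CDB) = 244/3]
   → C = (17/3, -3)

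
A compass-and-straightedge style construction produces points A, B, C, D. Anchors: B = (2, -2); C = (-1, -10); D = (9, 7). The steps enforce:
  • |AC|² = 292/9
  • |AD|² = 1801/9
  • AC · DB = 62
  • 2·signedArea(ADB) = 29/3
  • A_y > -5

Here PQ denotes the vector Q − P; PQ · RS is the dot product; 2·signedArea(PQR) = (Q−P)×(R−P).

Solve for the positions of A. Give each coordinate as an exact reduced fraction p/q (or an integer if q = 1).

1. A_x = 1  [2·signedArea(ADB) = 29/3 ∩ AC · DB = 62]
2. A_y = -14/3  [2·signedArea(ADB) = 29/3 ∩ AC · DB = 62]
   → A = (1, -14/3)

A = (1, -14/3)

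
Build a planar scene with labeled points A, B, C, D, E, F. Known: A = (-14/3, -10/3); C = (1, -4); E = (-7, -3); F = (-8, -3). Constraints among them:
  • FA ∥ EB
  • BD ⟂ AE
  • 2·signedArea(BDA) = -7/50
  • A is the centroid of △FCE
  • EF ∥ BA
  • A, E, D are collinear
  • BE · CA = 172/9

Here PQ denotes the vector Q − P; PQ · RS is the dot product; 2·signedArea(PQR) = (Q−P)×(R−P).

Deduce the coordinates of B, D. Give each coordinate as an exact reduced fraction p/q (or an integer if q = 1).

1. B_x = -11/3  [EF ∥ BA ∩ FA ∥ EB]
2. B_y = -10/3  [EF ∥ BA ∩ FA ∥ EB]
   → B = (-11/3, -10/3)
3. D_x = -553/150  [A, E, D are collinear ∩ BD ⟂ AE]
4. D_y = -521/150  [A, E, D are collinear ∩ BD ⟂ AE]
   → D = (-553/150, -521/150)

B = (-11/3, -10/3)
D = (-553/150, -521/150)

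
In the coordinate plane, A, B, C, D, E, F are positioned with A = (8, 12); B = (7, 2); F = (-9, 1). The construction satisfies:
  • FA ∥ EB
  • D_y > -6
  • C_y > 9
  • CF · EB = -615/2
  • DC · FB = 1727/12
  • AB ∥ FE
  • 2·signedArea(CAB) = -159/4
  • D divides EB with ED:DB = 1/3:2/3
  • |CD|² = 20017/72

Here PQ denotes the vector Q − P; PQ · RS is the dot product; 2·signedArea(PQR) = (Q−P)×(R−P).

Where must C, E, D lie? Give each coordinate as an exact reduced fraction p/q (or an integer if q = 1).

1. E_x = -10  [FA ∥ EB ∩ AB ∥ FE]
2. E_y = -9  [FA ∥ EB ∩ AB ∥ FE]
   → E = (-10, -9)
3. D_x = -13/3  [D divides EB with ED:DB = 1/3:2/3]
4. D_y = -16/3  [D divides EB with ED:DB = 1/3:2/3]
   → D = (-13/3, -16/3)
5. C_x = 15/4  [2·signedArea(CAB) = -159/4 ∩ DC · FB = 1727/12]
6. C_y = 37/4  [2·signedArea(CAB) = -159/4 ∩ DC · FB = 1727/12]
   → C = (15/4, 37/4)

C = (15/4, 37/4)
D = (-13/3, -16/3)
E = (-10, -9)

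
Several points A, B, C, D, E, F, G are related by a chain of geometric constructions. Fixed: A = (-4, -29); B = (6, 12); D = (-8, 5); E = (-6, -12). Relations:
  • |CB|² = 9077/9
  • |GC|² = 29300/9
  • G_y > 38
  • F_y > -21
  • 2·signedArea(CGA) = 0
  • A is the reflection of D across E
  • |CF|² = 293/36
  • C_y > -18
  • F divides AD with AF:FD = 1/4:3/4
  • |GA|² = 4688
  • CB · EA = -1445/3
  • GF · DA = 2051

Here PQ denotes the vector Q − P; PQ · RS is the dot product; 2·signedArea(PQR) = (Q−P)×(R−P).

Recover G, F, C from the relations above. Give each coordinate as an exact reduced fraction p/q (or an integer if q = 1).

C = (-16/3, -53/3)
F = (-5, -41/2)
G = (-12, 39)

1. F_x = -5  [F divides AD with AF:FD = 1/4:3/4]
2. F_y = -41/2  [F divides AD with AF:FD = 1/4:3/4]
   → F = (-5, -41/2)
3. C_x = -16/3  [line -2·x + 17·y + 869/3 = 0 ∩ |CF|² = 293/36]
4. C_y = -53/3  [line -2·x + 17·y + 869/3 = 0 ∩ |CF|² = 293/36]
   → C = (-16/3, -53/3)
5. G_x = -12  [GF · DA = 2051 ∩ 2·signedArea(CGA) = 0]
6. G_y = 39  [GF · DA = 2051 ∩ 2·signedArea(CGA) = 0]
   → G = (-12, 39)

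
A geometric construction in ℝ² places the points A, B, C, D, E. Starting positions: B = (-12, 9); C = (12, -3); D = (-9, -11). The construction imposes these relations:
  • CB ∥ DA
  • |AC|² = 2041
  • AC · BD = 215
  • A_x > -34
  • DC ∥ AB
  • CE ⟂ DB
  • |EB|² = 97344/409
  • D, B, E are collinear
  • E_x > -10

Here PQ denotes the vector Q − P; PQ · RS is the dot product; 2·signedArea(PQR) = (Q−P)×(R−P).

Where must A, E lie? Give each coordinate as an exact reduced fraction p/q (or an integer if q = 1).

1. A_x = -33  [DC ∥ AB ∩ CB ∥ DA]
2. A_y = 1  [DC ∥ AB ∩ CB ∥ DA]
   → A = (-33, 1)
3. E_x = -3972/409  [D, B, E are collinear ∩ CE ⟂ DB]
4. E_y = -2559/409  [D, B, E are collinear ∩ CE ⟂ DB]
   → E = (-3972/409, -2559/409)

A = (-33, 1)
E = (-3972/409, -2559/409)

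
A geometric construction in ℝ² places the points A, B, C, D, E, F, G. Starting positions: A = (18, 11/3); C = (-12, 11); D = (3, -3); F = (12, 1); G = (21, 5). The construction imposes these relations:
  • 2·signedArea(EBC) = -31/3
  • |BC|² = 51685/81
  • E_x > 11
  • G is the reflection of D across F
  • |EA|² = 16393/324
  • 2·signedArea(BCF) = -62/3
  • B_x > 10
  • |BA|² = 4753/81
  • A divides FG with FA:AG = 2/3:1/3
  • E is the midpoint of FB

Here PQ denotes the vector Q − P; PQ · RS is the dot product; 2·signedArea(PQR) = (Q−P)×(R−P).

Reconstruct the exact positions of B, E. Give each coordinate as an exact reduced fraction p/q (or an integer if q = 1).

1. B_x = 11  [line 10·x + 24·y + -370/3 = 0 ∩ |BC|² = 51685/81]
2. B_y = 5/9  [line 10·x + 24·y + -370/3 = 0 ∩ |BC|² = 51685/81]
   → B = (11, 5/9)
3. E_x = 23/2  [E is the midpoint of FB]
4. E_y = 7/9  [E is the midpoint of FB]
   → E = (23/2, 7/9)

B = (11, 5/9)
E = (23/2, 7/9)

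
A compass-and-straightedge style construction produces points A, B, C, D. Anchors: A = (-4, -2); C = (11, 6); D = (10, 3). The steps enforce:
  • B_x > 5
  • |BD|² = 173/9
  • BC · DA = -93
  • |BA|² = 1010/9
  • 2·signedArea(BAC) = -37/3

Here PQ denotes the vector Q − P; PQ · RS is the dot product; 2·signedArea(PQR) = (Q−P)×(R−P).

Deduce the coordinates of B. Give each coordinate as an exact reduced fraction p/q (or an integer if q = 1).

1. B_x = 17/3  [2·signedArea(BAC) = -37/3 ∩ BC · DA = -93]
2. B_y = 7/3  [2·signedArea(BAC) = -37/3 ∩ BC · DA = -93]
   → B = (17/3, 7/3)

B = (17/3, 7/3)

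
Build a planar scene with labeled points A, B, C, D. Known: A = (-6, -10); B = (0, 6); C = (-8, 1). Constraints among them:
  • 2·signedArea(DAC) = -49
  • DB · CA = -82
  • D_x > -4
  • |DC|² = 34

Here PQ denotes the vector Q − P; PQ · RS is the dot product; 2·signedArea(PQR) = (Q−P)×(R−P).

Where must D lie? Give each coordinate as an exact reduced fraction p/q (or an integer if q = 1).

1. D_x = -3  [2·signedArea(DAC) = -49 ∩ DB · CA = -82]
2. D_y = -2  [2·signedArea(DAC) = -49 ∩ DB · CA = -82]
   → D = (-3, -2)

D = (-3, -2)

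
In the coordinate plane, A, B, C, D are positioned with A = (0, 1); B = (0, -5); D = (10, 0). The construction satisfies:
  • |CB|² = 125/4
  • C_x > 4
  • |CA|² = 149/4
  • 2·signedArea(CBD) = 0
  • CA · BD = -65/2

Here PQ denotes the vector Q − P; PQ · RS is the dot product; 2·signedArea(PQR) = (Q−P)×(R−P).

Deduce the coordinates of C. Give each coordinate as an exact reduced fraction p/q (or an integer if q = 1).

C = (5, -5/2)

1. C_x = 5  [2·signedArea(CBD) = 0 ∩ CA · BD = -65/2]
2. C_y = -5/2  [2·signedArea(CBD) = 0 ∩ CA · BD = -65/2]
   → C = (5, -5/2)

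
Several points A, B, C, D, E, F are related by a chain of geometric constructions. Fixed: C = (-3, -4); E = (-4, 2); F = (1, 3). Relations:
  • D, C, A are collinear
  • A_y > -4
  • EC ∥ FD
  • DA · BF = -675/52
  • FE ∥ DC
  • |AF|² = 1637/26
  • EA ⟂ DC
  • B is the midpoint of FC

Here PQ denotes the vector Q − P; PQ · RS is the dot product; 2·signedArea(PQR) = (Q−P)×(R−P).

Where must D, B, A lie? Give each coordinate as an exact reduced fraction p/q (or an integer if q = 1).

A = (-73/26, -103/26)
B = (-1, -1/2)
D = (2, -3)

1. D_x = 2  [FE ∥ DC ∩ EC ∥ FD]
2. D_y = -3  [FE ∥ DC ∩ EC ∥ FD]
   → D = (2, -3)
3. B_x = -1  [B is the midpoint of FC]
4. B_y = -1/2  [B is the midpoint of FC]
   → B = (-1, -1/2)
5. A_x = -73/26  [D, C, A are collinear ∩ EA ⟂ DC]
6. A_y = -103/26  [D, C, A are collinear ∩ EA ⟂ DC]
   → A = (-73/26, -103/26)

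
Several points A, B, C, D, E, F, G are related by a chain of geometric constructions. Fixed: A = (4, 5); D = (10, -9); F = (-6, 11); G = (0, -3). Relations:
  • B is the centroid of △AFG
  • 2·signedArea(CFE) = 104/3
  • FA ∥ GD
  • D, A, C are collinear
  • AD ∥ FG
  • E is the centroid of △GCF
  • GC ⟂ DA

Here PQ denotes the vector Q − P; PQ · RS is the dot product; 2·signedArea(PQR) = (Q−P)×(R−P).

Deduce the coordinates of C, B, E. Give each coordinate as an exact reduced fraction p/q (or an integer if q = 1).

B = (-2/3, 13/3)
C = (182/29, -9/29)
E = (8/87, 223/87)

1. C_x = 182/29  [D, A, C are collinear ∩ GC ⟂ DA]
2. C_y = -9/29  [D, A, C are collinear ∩ GC ⟂ DA]
   → C = (182/29, -9/29)
3. B_x = -2/3  [B is the centroid of △AFG]
4. B_y = 13/3  [B is the centroid of △AFG]
   → B = (-2/3, 13/3)
5. E_x = 8/87  [E is the centroid of △GCF]
6. E_y = 223/87  [E is the centroid of △GCF]
   → E = (8/87, 223/87)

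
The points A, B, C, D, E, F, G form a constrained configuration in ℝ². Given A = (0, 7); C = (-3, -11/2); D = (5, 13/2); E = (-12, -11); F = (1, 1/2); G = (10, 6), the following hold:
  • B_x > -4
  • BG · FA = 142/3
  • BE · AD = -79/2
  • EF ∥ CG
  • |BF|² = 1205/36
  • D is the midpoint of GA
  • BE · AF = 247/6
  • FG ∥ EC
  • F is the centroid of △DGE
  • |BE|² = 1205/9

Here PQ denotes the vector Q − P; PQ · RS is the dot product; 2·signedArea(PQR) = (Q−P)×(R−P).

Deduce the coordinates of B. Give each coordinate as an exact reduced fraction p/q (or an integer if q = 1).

1. B_x = -10/3  [BE · AF = 247/6 ∩ BE · AD = -79/2]
2. B_y = -10/3  [BE · AF = 247/6 ∩ BE · AD = -79/2]
   → B = (-10/3, -10/3)

B = (-10/3, -10/3)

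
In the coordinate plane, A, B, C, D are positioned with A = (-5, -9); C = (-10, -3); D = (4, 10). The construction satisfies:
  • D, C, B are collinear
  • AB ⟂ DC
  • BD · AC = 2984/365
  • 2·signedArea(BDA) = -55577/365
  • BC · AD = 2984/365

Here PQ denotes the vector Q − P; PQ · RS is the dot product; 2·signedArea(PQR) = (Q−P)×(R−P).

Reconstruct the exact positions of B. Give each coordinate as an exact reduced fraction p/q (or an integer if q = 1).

1. B_x = -3762/365  [D, C, B are collinear ∩ AB ⟂ DC]
2. B_y = -1199/365  [D, C, B are collinear ∩ AB ⟂ DC]
   → B = (-3762/365, -1199/365)

B = (-3762/365, -1199/365)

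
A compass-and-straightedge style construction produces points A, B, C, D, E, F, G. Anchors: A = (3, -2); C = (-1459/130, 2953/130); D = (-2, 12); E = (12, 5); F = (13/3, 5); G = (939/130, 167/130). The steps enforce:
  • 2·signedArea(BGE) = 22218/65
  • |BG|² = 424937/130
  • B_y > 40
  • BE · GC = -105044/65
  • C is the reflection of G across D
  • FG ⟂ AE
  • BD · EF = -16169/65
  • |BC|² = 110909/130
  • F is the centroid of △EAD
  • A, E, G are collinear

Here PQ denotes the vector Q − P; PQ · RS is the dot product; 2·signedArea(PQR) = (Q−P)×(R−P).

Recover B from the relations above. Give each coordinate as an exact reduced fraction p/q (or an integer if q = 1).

B = (-2239/65, 2628/65)

1. B_x = -2239/65  [BD · EF = -16169/65 ∩ BE · GC = -105044/65]
2. B_y = 2628/65  [BD · EF = -16169/65 ∩ BE · GC = -105044/65]
   → B = (-2239/65, 2628/65)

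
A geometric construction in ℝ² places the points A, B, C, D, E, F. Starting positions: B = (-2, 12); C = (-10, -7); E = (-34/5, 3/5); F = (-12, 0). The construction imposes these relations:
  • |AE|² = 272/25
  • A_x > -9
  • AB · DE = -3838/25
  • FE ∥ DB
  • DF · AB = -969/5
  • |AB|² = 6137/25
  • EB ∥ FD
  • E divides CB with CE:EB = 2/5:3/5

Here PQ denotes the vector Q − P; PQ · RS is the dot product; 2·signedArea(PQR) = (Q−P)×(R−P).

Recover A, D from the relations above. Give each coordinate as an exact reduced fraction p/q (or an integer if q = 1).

A = (-202/25, -61/25)
D = (-36/5, 57/5)

1. D_x = -36/5  [FE ∥ DB ∩ EB ∥ FD]
2. D_y = 57/5  [FE ∥ DB ∩ EB ∥ FD]
   → D = (-36/5, 57/5)
3. A_x = -202/25  [AB · DE = -3838/25 ∩ DF · AB = -969/5]
4. A_y = -61/25  [AB · DE = -3838/25 ∩ DF · AB = -969/5]
   → A = (-202/25, -61/25)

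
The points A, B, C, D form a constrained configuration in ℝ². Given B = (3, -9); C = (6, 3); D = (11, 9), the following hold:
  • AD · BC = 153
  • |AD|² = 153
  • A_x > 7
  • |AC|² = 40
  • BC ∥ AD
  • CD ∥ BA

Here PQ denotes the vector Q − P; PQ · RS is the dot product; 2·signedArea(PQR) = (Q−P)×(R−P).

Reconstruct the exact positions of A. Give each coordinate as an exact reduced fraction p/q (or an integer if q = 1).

1. A_x = 8  [BC ∥ AD ∩ CD ∥ BA]
2. A_y = -3  [BC ∥ AD ∩ CD ∥ BA]
   → A = (8, -3)

A = (8, -3)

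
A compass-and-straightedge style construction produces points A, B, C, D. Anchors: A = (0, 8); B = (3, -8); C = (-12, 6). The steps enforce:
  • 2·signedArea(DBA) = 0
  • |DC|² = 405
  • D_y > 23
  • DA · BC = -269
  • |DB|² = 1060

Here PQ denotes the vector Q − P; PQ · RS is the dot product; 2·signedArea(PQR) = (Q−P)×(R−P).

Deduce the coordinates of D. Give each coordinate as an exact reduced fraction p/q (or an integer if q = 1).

D = (-3, 24)

1. D_x = -3  [2·signedArea(DBA) = 0 ∩ DA · BC = -269]
2. D_y = 24  [2·signedArea(DBA) = 0 ∩ DA · BC = -269]
   → D = (-3, 24)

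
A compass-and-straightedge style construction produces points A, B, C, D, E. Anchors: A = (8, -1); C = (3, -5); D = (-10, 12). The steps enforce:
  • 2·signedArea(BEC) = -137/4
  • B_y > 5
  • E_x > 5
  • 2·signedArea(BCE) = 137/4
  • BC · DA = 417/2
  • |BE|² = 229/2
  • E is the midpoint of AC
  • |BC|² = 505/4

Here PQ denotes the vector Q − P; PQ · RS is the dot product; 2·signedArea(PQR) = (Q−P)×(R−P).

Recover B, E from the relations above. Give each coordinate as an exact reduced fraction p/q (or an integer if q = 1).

1. B_x = -1  [line -18·x + 13·y + -179/2 = 0 ∩ |BC|² = 505/4]
2. B_y = 11/2  [line -18·x + 13·y + -179/2 = 0 ∩ |BC|² = 505/4]
   → B = (-1, 11/2)
3. E_x = 11/2  [2·signedArea(BEC) = -137/4 ∩ E is the midpoint of AC]
4. E_y = -3  [2·signedArea(BEC) = -137/4 ∩ E is the midpoint of AC]
   → E = (11/2, -3)

B = (-1, 11/2)
E = (11/2, -3)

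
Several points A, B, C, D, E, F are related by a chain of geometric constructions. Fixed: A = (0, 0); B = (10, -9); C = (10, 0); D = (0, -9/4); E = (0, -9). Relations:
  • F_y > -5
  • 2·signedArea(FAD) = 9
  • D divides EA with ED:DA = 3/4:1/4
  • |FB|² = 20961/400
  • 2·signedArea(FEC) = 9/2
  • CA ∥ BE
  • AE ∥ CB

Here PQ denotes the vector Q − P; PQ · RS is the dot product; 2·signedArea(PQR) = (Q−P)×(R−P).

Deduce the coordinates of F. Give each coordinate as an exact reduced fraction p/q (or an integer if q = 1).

F = (4, -99/20)

1. F_x = 4  [2·signedArea(FEC) = 9/2 ∩ 2·signedArea(FAD) = 9]
2. F_y = -99/20  [2·signedArea(FEC) = 9/2 ∩ 2·signedArea(FAD) = 9]
   → F = (4, -99/20)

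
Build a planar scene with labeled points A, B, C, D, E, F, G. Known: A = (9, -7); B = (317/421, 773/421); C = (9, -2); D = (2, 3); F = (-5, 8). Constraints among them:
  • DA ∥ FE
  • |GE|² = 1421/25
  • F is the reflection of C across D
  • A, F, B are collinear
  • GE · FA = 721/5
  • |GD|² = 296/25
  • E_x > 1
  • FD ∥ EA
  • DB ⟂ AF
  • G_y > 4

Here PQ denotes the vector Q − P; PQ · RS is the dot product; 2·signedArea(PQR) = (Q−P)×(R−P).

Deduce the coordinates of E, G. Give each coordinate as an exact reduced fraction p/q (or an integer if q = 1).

E = (2, -2)
G = (-4/5, 5)

1. E_x = 2  [FD ∥ EA ∩ DA ∥ FE]
2. E_y = -2  [FD ∥ EA ∩ DA ∥ FE]
   → E = (2, -2)
3. G_x = -4/5  [line -14·x + 15·y + -431/5 = 0 ∩ |GE|² = 1421/25]
4. G_y = 5  [line -14·x + 15·y + -431/5 = 0 ∩ |GE|² = 1421/25]
   → G = (-4/5, 5)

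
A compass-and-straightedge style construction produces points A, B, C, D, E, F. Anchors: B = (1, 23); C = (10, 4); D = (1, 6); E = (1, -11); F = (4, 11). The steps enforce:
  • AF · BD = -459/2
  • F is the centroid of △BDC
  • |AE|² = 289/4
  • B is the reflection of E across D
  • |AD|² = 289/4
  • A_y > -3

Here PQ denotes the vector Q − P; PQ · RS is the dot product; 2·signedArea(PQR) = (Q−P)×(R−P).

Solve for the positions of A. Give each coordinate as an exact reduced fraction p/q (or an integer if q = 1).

1. A_y = -5/2  [AF · BD = -459/2]
2. A_x = 1  [|AD|² = 289/4]
   → A = (1, -5/2)

A = (1, -5/2)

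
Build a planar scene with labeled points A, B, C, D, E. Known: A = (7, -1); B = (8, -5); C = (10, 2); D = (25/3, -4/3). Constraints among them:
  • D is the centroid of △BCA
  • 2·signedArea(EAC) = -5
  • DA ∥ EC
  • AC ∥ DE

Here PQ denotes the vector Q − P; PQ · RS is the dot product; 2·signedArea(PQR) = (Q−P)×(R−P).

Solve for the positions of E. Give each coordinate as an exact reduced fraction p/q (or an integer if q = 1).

1. E_x = 34/3  [DA ∥ EC ∩ AC ∥ DE]
2. E_y = 5/3  [DA ∥ EC ∩ AC ∥ DE]
   → E = (34/3, 5/3)

E = (34/3, 5/3)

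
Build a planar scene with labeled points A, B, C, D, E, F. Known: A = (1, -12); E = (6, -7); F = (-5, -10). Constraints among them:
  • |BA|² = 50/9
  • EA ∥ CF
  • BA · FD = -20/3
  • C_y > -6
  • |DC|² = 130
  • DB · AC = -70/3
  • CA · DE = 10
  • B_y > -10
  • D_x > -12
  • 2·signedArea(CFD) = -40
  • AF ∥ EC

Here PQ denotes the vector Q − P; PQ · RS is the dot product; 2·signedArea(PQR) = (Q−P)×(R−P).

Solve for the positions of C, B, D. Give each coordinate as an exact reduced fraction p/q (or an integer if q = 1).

1. C_x = 0  [EA ∥ CF ∩ AF ∥ EC]
2. C_y = -5  [EA ∥ CF ∩ AF ∥ EC]
   → C = (0, -5)
3. D_x = -11  [CA · DE = 10 ∩ 2·signedArea(CFD) = -40]
4. D_y = -8  [CA · DE = 10 ∩ 2·signedArea(CFD) = -40]
   → D = (-11, -8)
5. B_x = 2/3  [BA · FD = -20/3 ∩ DB · AC = -70/3]
6. B_y = -29/3  [BA · FD = -20/3 ∩ DB · AC = -70/3]
   → B = (2/3, -29/3)

B = (2/3, -29/3)
C = (0, -5)
D = (-11, -8)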